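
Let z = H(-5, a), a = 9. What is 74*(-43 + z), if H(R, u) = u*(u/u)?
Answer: -2516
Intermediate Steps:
H(R, u) = u (H(R, u) = u*1 = u)
z = 9
74*(-43 + z) = 74*(-43 + 9) = 74*(-34) = -2516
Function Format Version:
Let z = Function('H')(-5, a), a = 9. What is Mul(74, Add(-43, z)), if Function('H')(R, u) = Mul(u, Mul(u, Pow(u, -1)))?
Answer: -2516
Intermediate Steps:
Function('H')(R, u) = u (Function('H')(R, u) = Mul(u, 1) = u)
z = 9
Mul(74, Add(-43, z)) = Mul(74, Add(-43, 9)) = Mul(74, -34) = -2516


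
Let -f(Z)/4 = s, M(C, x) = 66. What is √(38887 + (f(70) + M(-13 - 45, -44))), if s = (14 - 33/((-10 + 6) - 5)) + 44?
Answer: √348357/3 ≈ 196.74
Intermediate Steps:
s = 185/3 (s = (14 - 33/(-4 - 5)) + 44 = (14 - 33/(-9)) + 44 = (14 - 33*(-⅑)) + 44 = (14 + 11/3) + 44 = 53/3 + 44 = 185/3 ≈ 61.667)
f(Z) = -740/3 (f(Z) = -4*185/3 = -740/3)
√(38887 + (f(70) + M(-13 - 45, -44))) = √(38887 + (-740/3 + 66)) = √(38887 - 542/3) = √(116119/3) = √348357/3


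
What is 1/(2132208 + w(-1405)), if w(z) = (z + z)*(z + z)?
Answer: 1/10028308 ≈ 9.9718e-8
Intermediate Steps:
w(z) = 4*z**2 (w(z) = (2*z)*(2*z) = 4*z**2)
1/(2132208 + w(-1405)) = 1/(2132208 + 4*(-1405)**2) = 1/(2132208 + 4*1974025) = 1/(2132208 + 7896100) = 1/10028308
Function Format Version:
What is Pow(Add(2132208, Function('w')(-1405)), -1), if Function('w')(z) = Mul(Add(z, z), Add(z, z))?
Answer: Rational(1, 10028308) ≈ 9.9718e-8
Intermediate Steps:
Function('w')(z) = Mul(4, Pow(z, 2)) (Function('w')(z) = Mul(Mul(2, z), Mul(2, z)) = Mul(4, Pow(z, 2)))
Pow(Add(2132208, Function('w')(-1405)), -1) = Pow(Add(2132208, Mul(4, Pow(-1405, 2))), -1) = Pow(Add(2132208, Mul(4, 1974025)), -1) = Pow(Add(2132208, 7896100), -1) = Pow(10028308, -1) = Rational(1, 10028308)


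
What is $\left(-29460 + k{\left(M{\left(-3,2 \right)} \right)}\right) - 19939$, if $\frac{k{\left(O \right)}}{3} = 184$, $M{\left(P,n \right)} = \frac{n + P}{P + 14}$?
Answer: $-48847$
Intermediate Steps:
$M{\left(P,n \right)} = \frac{P + n}{14 + P}$
$k{\left(O \right)} = 552$ ($k{\left(O \right)} = 3 \cdot 184 = 552$)
$\left(-29460 + k{\left(M{\left(-3,2 \right)} \right)}\right) - 19939 = \left(-29460 + 552\right) - 19939 = -28908 - 19939 = -48847$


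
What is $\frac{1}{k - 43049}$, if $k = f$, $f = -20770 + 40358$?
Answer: $- \frac{1}{23461} \approx -4.2624 \cdot 10^{-5}$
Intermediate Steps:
$f = 19588$
$k = 19588$
$\frac{1}{k - 43049} = \frac{1}{19588 - 43049} = \frac{1}{-23461} = - \frac{1}{23461}$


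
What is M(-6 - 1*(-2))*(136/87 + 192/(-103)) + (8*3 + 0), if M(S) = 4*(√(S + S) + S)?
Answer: 258200/8961 - 21568*I*√2/8961 ≈ 28.814 - 3.4038*I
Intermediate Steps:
M(S) = 4*S + 4*√2*√S (M(S) = 4*(√(2*S) + S) = 4*(√2*√S + S) = 4*(S + √2*√S) = 4*S + 4*√2*√S)
M(-6 - 1*(-2))*(136/87 + 192/(-103)) + (8*3 + 0) = (4*(-6 - 1*(-2)) + 4*√2*√(-6 - 1*(-2)))*(136/87 + 192/(-103)) + (8*3 + 0) = (4*(-6 + 2) + 4*√2*√(-6 + 2))*(136*(1/87) + 192*(-1/103)) + (24 + 0) = (4*(-4) + 4*√2*√(-4))*(136/87 - 192/103) + 24 = (-16 + 4*√2*(2*I))*(-2696/8961) + 24 = (-16 + 8*I*√2)*(-2696/8961) + 24 = (43136/8961 - 21568*I*√2/8961) + 24 = 258200/8961 - 21568*I*√2/8961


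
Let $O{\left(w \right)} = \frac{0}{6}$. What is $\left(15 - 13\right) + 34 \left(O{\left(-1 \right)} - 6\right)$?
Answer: $-202$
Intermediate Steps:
$O{\left(w \right)} = 0$ ($O{\left(w \right)} = 0 \cdot \frac{1}{6} = 0$)
$\left(15 - 13\right) + 34 \left(O{\left(-1 \right)} - 6\right) = \left(15 - 13\right) + 34 \left(0 - 6\right) = 2 + 34 \left(0 - 6\right) = 2 + 34 \left(-6\right) = 2 - 204 = -202$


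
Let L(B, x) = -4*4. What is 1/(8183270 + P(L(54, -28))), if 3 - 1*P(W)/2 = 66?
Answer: 1/8183144 ≈ 1.2220e-7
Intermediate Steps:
L(B, x) = -16
P(W) = -126 (P(W) = 6 - 2*66 = 6 - 132 = -126)
1/(8183270 + P(L(54, -28))) = 1/(8183270 - 126) = 1/8183144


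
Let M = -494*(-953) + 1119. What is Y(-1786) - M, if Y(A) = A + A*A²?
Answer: -5697449343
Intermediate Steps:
M = 471901 (M = 470782 + 1119 = 471901)
Y(A) = A + A³
Y(-1786) - M = (-1786 + (-1786)³) - 1*471901 = (-1786 - 5696975656) - 471901 = -5696977442 - 471901 = -5697449343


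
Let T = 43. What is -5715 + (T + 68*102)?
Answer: 1264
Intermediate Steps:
-5715 + (T + 68*102) = -5715 + (43 + 68*102) = -5715 + (43 + 6936) = -5715 + 6979 = 1264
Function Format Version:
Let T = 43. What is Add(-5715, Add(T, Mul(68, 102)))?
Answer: 1264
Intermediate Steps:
Add(-5715, Add(T, Mul(68, 102))) = Add(-5715, Add(43, Mul(68, 102))) = Add(-5715, Add(43, 6936)) = Add(-5715, 6979) = 1264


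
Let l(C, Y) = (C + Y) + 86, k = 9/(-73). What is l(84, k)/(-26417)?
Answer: -12401/1928441 ≈ -0.0064306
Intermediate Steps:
k = -9/73 (k = 9*(-1/73) = -9/73 ≈ -0.12329)
l(C, Y) = 86 + C + Y
l(84, k)/(-26417) = (86 + 84 - 9/73)/(-26417) = (12401/73)*(-1/26417) = -12401/1928441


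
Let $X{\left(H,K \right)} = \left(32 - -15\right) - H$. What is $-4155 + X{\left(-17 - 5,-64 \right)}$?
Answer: $-4086$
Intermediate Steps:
$X{\left(H,K \right)} = 47 - H$ ($X{\left(H,K \right)} = \left(32 + 15\right) - H = 47 - H$)
$-4155 + X{\left(-17 - 5,-64 \right)} = -4155 + \left(47 - \left(-17 - 5\right)\right) = -4155 + \left(47 - -22\right) = -4155 + \left(47 + 22\right) = -4155 + 69 = -4086$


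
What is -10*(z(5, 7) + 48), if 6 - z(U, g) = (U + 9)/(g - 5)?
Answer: -470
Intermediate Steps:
z(U, g) = 6 - (9 + U)/(-5 + g) (z(U, g) = 6 - (U + 9)/(g - 5) = 6 - (9 + U)/(-5 + g))
-10*(z(5, 7) + 48) = -10*((-39 - 1*5 + 6*7)/(-5 + 7) + 48) = -10*((-39 - 5 + 42)/2 + 48) = -10*((½)*(-2) + 48) = -10*(-1 + 48) = -10*47 = -470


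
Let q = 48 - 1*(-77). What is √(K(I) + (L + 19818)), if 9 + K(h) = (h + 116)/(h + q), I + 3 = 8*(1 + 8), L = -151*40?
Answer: 3*√57582886/194 ≈ 117.35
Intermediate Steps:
L = -6040
q = 125 (q = 48 + 77 = 125)
I = 69 (I = -3 + 8*(1 + 8) = -3 + 8*9 = -3 + 72 = 69)
K(h) = -9 + (116 + h)/(125 + h) (K(h) = -9 + (h + 116)/(h + 125) = -9 + (116 + h)/(125 + h))
√(K(I) + (L + 19818)) = √((-1009 - 8*69)/(125 + 69) + (-6040 + 19818)) = √((-1009 - 552)/194 + 13778) = √((1/194)*(-1561) + 13778) = √(-1561/194 + 13778) = √(2671371/194) = 3*√57582886/194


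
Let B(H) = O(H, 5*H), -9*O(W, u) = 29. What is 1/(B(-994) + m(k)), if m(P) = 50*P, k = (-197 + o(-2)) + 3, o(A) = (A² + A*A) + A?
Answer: -9/84629 ≈ -0.00010635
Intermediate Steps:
O(W, u) = -29/9 (O(W, u) = -⅑*29 = -29/9)
B(H) = -29/9
o(A) = A + 2*A² (o(A) = (A² + A²) + A = 2*A² + A = A + 2*A²)
k = -188 (k = (-197 - 2*(1 + 2*(-2))) + 3 = (-197 - 2*(1 - 4)) + 3 = (-197 - 2*(-3)) + 3 = (-197 + 6) + 3 = -191 + 3 = -188)
1/(B(-994) + m(k)) = 1/(-29/9 + 50*(-188)) = 1/(-29/9 - 9400) = 1/(-84629/9) = -9/84629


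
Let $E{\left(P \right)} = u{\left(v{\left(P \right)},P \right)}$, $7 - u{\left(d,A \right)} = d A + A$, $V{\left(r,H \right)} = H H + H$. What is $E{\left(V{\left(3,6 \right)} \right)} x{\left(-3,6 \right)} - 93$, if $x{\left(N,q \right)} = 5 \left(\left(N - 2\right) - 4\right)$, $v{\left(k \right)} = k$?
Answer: $80862$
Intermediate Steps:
$V{\left(r,H \right)} = H + H^{2}$ ($V{\left(r,H \right)} = H^{2} + H = H + H^{2}$)
$u{\left(d,A \right)} = 7 - A - A d$ ($u{\left(d,A \right)} = 7 - \left(d A + A\right) = 7 - \left(A d + A\right) = 7 - \left(A + A d\right) = 7 - A - A d$)
$E{\left(P \right)} = 7 - P - P^{2}$ ($E{\left(P \right)} = 7 - P - P P = 7 - P - P^{2}$)
$x{\left(N,q \right)} = -30 + 5 N$ ($x{\left(N,q \right)} = 5 \left(\left(N - 2\right) - 4\right) = 5 \left(\left(-2 + N\right) - 4\right) = 5 \left(-6 + N\right) = -30 + 5 N$)
$E{\left(V{\left(3,6 \right)} \right)} x{\left(-3,6 \right)} - 93 = \left(7 - 6 \left(1 + 6\right) - \left(6 \left(1 + 6\right)\right)^{2}\right) \left(-30 + 5 \left(-3\right)\right) - 93 = \left(7 - 6 \cdot 7 - \left(6 \cdot 7\right)^{2}\right) \left(-30 - 15\right) - 93 = \left(7 - 42 - 42^{2}\right) \left(-45\right) - 93 = \left(7 - 42 - 1764\right) \left(-45\right) - 93 = \left(-1799\right) \left(-45\right) - 93 = 80955 - 93 = 80862$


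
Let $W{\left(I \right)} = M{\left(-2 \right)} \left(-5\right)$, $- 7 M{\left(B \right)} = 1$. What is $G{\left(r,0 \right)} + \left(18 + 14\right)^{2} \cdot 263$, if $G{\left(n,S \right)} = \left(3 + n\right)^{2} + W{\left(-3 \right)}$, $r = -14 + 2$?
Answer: $\frac{1885756}{7} \approx 2.6939 \cdot 10^{5}$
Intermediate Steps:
$r = -12$
$M{\left(B \right)} = - \frac{1}{7}$ ($M{\left(B \right)} = \left(- \frac{1}{7}\right) 1 = - \frac{1}{7}$)
$W{\left(I \right)} = \frac{5}{7}$ ($W{\left(I \right)} = \left(- \frac{1}{7}\right) \left(-5\right) = \frac{5}{7}$)
$G{\left(n,S \right)} = \frac{5}{7} + \left(3 + n\right)^{2}$ ($G{\left(n,S \right)} = \left(3 + n\right)^{2} + \frac{5}{7} = \frac{5}{7} + \left(3 + n\right)^{2}$)
$G{\left(r,0 \right)} + \left(18 + 14\right)^{2} \cdot 263 = \left(\frac{5}{7} + \left(3 - 12\right)^{2}\right) + \left(18 + 14\right)^{2} \cdot 263 = \left(\frac{5}{7} + \left(-9\right)^{2}\right) + 32^{2} \cdot 263 = \left(\frac{5}{7} + 81\right) + 1024 \cdot 263 = \frac{572}{7} + 269312 = \frac{1885756}{7}$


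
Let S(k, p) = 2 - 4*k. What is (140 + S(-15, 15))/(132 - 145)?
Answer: -202/13 ≈ -15.538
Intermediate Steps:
(140 + S(-15, 15))/(132 - 145) = (140 + (2 - 4*(-15)))/(132 - 145) = (140 + (2 + 60))/(-13) = (140 + 62)*(-1/13) = 202*(-1/13) = -202/13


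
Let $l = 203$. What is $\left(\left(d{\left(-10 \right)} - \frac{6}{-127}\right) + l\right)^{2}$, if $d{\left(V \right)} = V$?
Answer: $\frac{601083289}{16129} \approx 37267.0$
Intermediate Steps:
$\left(\left(d{\left(-10 \right)} - \frac{6}{-127}\right) + l\right)^{2} = \left(\left(-10 - \frac{6}{-127}\right) + 203\right)^{2} = \left(\left(-10 - - \frac{6}{127}\right) + 203\right)^{2} = \left(\left(-10 + \frac{6}{127}\right) + 203\right)^{2} = \left(- \frac{1264}{127} + 203\right)^{2} = \left(\frac{24517}{127}\right)^{2} = \frac{601083289}{16129}$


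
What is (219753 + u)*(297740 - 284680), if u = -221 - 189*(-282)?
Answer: 3563159800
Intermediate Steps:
u = 53077 (u = -221 + 53298 = 53077)
(219753 + u)*(297740 - 284680) = (219753 + 53077)*(297740 - 284680) = 272830*13060 = 3563159800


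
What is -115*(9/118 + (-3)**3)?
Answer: 365355/118 ≈ 3096.2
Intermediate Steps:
-115*(9/118 + (-3)**3) = -115*(9*(1/118) - 27) = -115*(9/118 - 27) = -115*(-3177/118) = 365355/118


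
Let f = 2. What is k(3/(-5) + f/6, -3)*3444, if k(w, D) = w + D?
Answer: -56252/5 ≈ -11250.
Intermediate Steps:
k(w, D) = D + w
k(3/(-5) + f/6, -3)*3444 = (-3 + (3/(-5) + 2/6))*3444 = (-3 + (3*(-⅕) + 2*(⅙)))*3444 = (-3 + (-⅗ + ⅓))*3444 = (-3 - 4/15)*3444 = -49/15*3444 = -56252/5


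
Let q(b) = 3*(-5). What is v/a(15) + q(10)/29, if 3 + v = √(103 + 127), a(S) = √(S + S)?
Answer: -15/29 - √30*(3 - √230)/30 ≈ 1.7039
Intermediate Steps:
q(b) = -15
a(S) = √2*√S (a(S) = √(2*S) = √2*√S)
v = -3 + √230 (v = -3 + √(103 + 127) = -3 + √230 ≈ 12.166)
v/a(15) + q(10)/29 = (-3 + √230)/((√2*√15)) - 15/29 = (-3 + √230)/(√30) - 15*1/29 = (-3 + √230)*(√30/30) - 15/29 = √30*(-3 + √230)/30 - 15/29 = -15/29 + √30*(-3 + √230)/30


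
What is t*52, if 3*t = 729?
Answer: 12636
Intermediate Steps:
t = 243 (t = (⅓)*729 = 243)
t*52 = 243*52 = 12636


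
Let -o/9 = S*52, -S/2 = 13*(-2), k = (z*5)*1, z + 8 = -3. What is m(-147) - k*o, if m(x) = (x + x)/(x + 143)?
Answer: -2676813/2 ≈ -1.3384e+6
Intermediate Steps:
z = -11 (z = -8 - 3 = -11)
k = -55 (k = -11*5*1 = -55*1 = -55)
m(x) = 2*x/(143 + x) (m(x) = (2*x)/(143 + x) = 2*x/(143 + x))
S = 52 (S = -26*(-2) = -2*(-26) = 52)
o = -24336 (o = -468*52 = -9*2704 = -24336)
m(-147) - k*o = 2*(-147)/(143 - 147) - (-55)*(-24336) = 2*(-147)/(-4) - 1*1338480 = 2*(-147)*(-¼) - 1338480 = 147/2 - 1338480 = -2676813/2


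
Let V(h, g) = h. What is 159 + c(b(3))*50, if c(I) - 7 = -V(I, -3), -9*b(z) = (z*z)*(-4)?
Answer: 309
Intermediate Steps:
b(z) = 4*z²/9 (b(z) = -z*z*(-4)/9 = -z²*(-4)/9 = -(-4)*z²/9 = 4*z²/9)
c(I) = 7 - I
159 + c(b(3))*50 = 159 + (7 - 4*3²/9)*50 = 159 + (7 - 4*9/9)*50 = 159 + (7 - 1*4)*50 = 159 + (7 - 4)*50 = 159 + 3*50 = 159 + 150 = 309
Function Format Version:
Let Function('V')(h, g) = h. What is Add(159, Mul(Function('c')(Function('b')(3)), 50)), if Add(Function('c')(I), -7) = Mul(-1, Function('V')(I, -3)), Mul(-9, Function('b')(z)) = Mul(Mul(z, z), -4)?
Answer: 309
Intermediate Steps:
Function('b')(z) = Mul(Rational(4, 9), Pow(z, 2)) (Function('b')(z) = Mul(Rational(-1, 9), Mul(Mul(z, z), -4)) = Mul(Rational(-1, 9), Mul(Pow(z, 2), -4)) = Mul(Rational(-1, 9), Mul(-4, Pow(z, 2))) = Mul(Rational(4, 9), Pow(z, 2)))
Function('c')(I) = Add(7, Mul(-1, I))
Add(159, Mul(Function('c')(Function('b')(3)), 50)) = Add(159, Mul(Add(7, Mul(-1, Mul(Rational(4, 9), Pow(3, 2)))), 50)) = Add(159, Mul(Add(7, Mul(-1, Mul(Rational(4, 9), 9))), 50)) = Add(159, Mul(Add(7, Mul(-1, 4)), 50)) = Add(159, Mul(Add(7, -4), 50)) = Add(159, Mul(3, 50)) = Add(159, 150) = 309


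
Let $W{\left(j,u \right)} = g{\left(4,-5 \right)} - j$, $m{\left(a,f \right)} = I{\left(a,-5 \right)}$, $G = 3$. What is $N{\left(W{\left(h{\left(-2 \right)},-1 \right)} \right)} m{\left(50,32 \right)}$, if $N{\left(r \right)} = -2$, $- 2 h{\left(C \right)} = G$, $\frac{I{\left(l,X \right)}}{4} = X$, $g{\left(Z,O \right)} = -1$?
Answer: $40$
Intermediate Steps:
$I{\left(l,X \right)} = 4 X$
$m{\left(a,f \right)} = -20$ ($m{\left(a,f \right)} = 4 \left(-5\right) = -20$)
$h{\left(C \right)} = - \frac{3}{2}$ ($h{\left(C \right)} = \left(- \frac{1}{2}\right) 3 = - \frac{3}{2}$)
$W{\left(j,u \right)} = -1 - j$
$N{\left(W{\left(h{\left(-2 \right)},-1 \right)} \right)} m{\left(50,32 \right)} = \left(-2\right) \left(-20\right) = 40$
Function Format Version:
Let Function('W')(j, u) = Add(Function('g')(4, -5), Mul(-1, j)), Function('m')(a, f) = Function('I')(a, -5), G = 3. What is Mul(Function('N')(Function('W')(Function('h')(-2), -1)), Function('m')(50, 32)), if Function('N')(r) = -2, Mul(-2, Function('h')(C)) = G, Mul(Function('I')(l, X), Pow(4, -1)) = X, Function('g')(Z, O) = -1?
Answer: 40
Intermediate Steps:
Function('I')(l, X) = Mul(4, X)
Function('m')(a, f) = -20 (Function('m')(a, f) = Mul(4, -5) = -20)
Function('h')(C) = Rational(-3, 2) (Function('h')(C) = Mul(Rational(-1, 2), 3) = Rational(-3, 2))
Function('W')(j, u) = Add(-1, Mul(-1, j))
Mul(Function('N')(Function('W')(Function('h')(-2), -1)), Function('m')(50, 32)) = Mul(-2, -20) = 40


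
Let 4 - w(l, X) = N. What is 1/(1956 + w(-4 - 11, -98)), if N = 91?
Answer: 1/1869 ≈ 0.00053505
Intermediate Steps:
w(l, X) = -87 (w(l, X) = 4 - 1*91 = 4 - 91 = -87)
1/(1956 + w(-4 - 11, -98)) = 1/(1956 - 87) = 1/1869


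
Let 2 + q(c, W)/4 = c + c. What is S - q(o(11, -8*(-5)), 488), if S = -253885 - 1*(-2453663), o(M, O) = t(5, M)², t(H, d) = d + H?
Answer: 2197738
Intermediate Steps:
t(H, d) = H + d
o(M, O) = (5 + M)²
q(c, W) = -8 + 8*c (q(c, W) = -8 + 4*(c + c) = -8 + 4*(2*c) = -8 + 8*c)
S = 2199778 (S = -253885 + 2453663 = 2199778)
S - q(o(11, -8*(-5)), 488) = 2199778 - (-8 + 8*(5 + 11)²) = 2199778 - (-8 + 8*16²) = 2199778 - (-8 + 8*256) = 2199778 - (-8 + 2048) = 2199778 - 1*2040 = 2199778 - 2040 = 2197738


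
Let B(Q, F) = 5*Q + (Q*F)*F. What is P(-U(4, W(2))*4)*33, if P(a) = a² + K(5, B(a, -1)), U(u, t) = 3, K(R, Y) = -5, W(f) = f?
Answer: 4587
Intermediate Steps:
B(Q, F) = 5*Q + Q*F² (B(Q, F) = 5*Q + (F*Q)*F = 5*Q + Q*F²)
P(a) = -5 + a² (P(a) = a² - 5 = -5 + a²)
P(-U(4, W(2))*4)*33 = (-5 + (-1*3*4)²)*33 = (-5 + (-3*4)²)*33 = (-5 + (-12)²)*33 = (-5 + 144)*33 = 139*33 = 4587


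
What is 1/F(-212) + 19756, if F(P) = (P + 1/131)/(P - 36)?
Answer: 548676364/27771 ≈ 19757.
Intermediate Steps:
F(P) = (1/131 + P)/(-36 + P) (F(P) = (P + 1/131)/(-36 + P) = (1/131 + P)/(-36 + P))
1/F(-212) + 19756 = 1/((1/131 - 212)/(-36 - 212)) + 19756 = 1/(-27771/131/(-248)) + 19756 = 1/(-1/248*(-27771/131)) + 19756 = 1/(27771/32488) + 19756 = 32488/27771 + 19756 = 548676364/27771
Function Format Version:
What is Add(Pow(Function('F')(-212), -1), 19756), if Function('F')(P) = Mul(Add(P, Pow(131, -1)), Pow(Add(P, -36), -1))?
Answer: Rational(548676364, 27771) ≈ 19757.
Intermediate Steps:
Function('F')(P) = Mul(Pow(Add(-36, P), -1), Add(Rational(1, 131), P)) (Function('F')(P) = Mul(Add(P, Rational(1, 131)), Pow(Add(-36, P), -1)) = Mul(Add(Rational(1, 131), P), Pow(Add(-36, P), -1)) = Mul(Pow(Add(-36, P), -1), Add(Rational(1, 131), P)))
Add(Pow(Function('F')(-212), -1), 19756) = Add(Pow(Mul(Pow(Add(-36, -212), -1), Add(Rational(1, 131), -212)), -1), 19756) = Add(Pow(Mul(Pow(-248, -1), Rational(-27771, 131)), -1), 19756) = Add(Pow(Mul(Rational(-1, 248), Rational(-27771, 131)), -1), 19756) = Add(Pow(Rational(27771, 32488), -1), 19756) = Add(Rational(32488, 27771), 19756) = Rational(548676364, 27771)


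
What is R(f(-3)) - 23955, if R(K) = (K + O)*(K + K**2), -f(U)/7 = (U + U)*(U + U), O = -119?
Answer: -23490447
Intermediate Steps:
f(U) = -28*U**2 (f(U) = -7*(U + U)*(U + U) = -7*2*U*2*U = -28*U**2)
R(K) = (-119 + K)*(K + K**2) (R(K) = (K - 119)*(K + K**2) = (-119 + K)*(K + K**2))
R(f(-3)) - 23955 = (-28*(-3)**2)*(-119 + (-28*(-3)**2)**2 - (-3304)*(-3)**2) - 23955 = (-28*9)*(-119 + (-28*9)**2 - (-3304)*9) - 23955 = -252*(-119 + (-252)**2 - 118*(-252)) - 23955 = -252*(-119 + 63504 + 29736) - 23955 = -252*93121 - 23955 = -23466492 - 23955 = -23490447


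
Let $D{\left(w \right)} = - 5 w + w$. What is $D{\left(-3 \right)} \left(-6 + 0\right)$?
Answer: $-72$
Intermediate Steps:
$D{\left(w \right)} = - 4 w$
$D{\left(-3 \right)} \left(-6 + 0\right) = \left(-4\right) \left(-3\right) \left(-6 + 0\right) = 12 \left(-6\right) = -72$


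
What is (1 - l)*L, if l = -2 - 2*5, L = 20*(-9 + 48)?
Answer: 10140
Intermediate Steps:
L = 780 (L = 20*39 = 780)
l = -12 (l = -2 - 10 = -12)
(1 - l)*L = (1 - 1*(-12))*780 = (1 + 12)*780 = 13*780 = 10140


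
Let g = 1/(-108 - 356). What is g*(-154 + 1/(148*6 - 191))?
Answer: 107337/323408 ≈ 0.33189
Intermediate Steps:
g = -1/464 (g = 1/(-464) = -1/464 ≈ -0.0021552)
g*(-154 + 1/(148*6 - 191)) = -(-154 + 1/(148*6 - 191))/464 = -(-154 + 1/(888 - 191))/464 = -(-154 + 1/697)/464 = -1/464*(-107337/697) = 107337/323408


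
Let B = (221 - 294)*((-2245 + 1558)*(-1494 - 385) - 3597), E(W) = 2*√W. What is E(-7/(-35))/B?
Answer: -√5/234927870 ≈ -9.5181e-9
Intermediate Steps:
B = -93971148 (B = -73*(-687*(-1879) - 3597) = -73*(1290873 - 3597) = -73*1287276 = -93971148)
E(-7/(-35))/B = (2*√(-7/(-35)))/(-93971148) = (2*√(-7*(-1/35)))*(-1/93971148) = (2*√(⅕))*(-1/93971148) = (2*(√5/5))*(-1/93971148) = (2*√5/5)*(-1/93971148) = -√5/234927870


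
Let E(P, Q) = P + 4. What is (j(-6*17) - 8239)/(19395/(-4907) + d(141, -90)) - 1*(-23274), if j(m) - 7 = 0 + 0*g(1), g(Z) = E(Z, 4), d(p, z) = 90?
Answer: 3262234322/140745 ≈ 23178.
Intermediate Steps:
E(P, Q) = 4 + P
g(Z) = 4 + Z
j(m) = 7 (j(m) = 7 + (0 + 0*(4 + 1)) = 7 + (0 + 0*5) = 7 + (0 + 0) = 7 + 0 = 7)
(j(-6*17) - 8239)/(19395/(-4907) + d(141, -90)) - 1*(-23274) = (7 - 8239)/(19395/(-4907) + 90) - 1*(-23274) = -8232/(19395*(-1/4907) + 90) + 23274 = -8232/(-19395/4907 + 90) + 23274 = -8232/422235/4907 + 23274 = -8232*4907/422235 + 23274 = -13464808/140745 + 23274 = 3262234322/140745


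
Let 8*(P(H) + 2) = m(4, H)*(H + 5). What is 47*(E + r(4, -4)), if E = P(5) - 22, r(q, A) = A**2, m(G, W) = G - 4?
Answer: -376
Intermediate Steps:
m(G, W) = -4 + G
P(H) = -2 (P(H) = -2 + ((-4 + 4)*(H + 5))/8 = -2 + (0*(5 + H))/8 = -2 + (1/8)*0 = -2 + 0 = -2)
E = -24 (E = -2 - 22 = -24)
47*(E + r(4, -4)) = 47*(-24 + (-4)**2) = 47*(-24 + 16) = 47*(-8) = -376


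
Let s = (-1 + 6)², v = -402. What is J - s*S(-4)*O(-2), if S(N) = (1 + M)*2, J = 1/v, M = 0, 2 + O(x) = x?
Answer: 80399/402 ≈ 200.00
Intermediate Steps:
O(x) = -2 + x
J = -1/402 (J = 1/(-402) = -1/402 ≈ -0.0024876)
s = 25 (s = 5² = 25)
S(N) = 2 (S(N) = (1 + 0)*2 = 1*2 = 2)
J - s*S(-4)*O(-2) = -1/402 - 25*2*(-2 - 2) = -1/402 - 50*(-4) = -1/402 - 1*(-200) = -1/402 + 200 = 80399/402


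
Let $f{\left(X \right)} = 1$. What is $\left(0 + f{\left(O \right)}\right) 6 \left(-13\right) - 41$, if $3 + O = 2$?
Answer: $-119$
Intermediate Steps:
$O = -1$ ($O = -3 + 2 = -1$)
$\left(0 + f{\left(O \right)}\right) 6 \left(-13\right) - 41 = \left(0 + 1\right) 6 \left(-13\right) - 41 = 1 \cdot 6 \left(-13\right) - 41 = 6 \left(-13\right) - 41 = -78 - 41 = -119$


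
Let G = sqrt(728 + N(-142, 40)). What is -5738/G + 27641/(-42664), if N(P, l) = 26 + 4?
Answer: -27641/42664 - 2869*sqrt(758)/379 ≈ -209.06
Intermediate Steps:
N(P, l) = 30
G = sqrt(758) (G = sqrt(728 + 30) = sqrt(758) ≈ 27.532)
-5738/G + 27641/(-42664) = -5738*sqrt(758)/758 + 27641/(-42664) = -2869*sqrt(758)/379 + 27641*(-1/42664) = -2869*sqrt(758)/379 - 27641/42664 = -27641/42664 - 2869*sqrt(758)/379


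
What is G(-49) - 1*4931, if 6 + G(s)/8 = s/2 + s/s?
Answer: -5167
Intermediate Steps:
G(s) = -40 + 4*s (G(s) = -48 + 8*(s/2 + s/s) = -48 + 8*(s*(½) + 1) = -48 + 8*(s/2 + 1) = -48 + 8*(1 + s/2) = -48 + (8 + 4*s) = -40 + 4*s)
G(-49) - 1*4931 = (-40 + 4*(-49)) - 1*4931 = (-40 - 196) - 4931 = -236 - 4931 = -5167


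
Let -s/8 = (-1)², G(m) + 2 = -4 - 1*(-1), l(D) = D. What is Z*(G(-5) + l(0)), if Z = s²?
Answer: -320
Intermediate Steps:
G(m) = -5 (G(m) = -2 + (-4 - 1*(-1)) = -2 + (-4 + 1) = -2 - 3 = -5)
s = -8 (s = -8*(-1)² = -8*1 = -8)
Z = 64 (Z = (-8)² = 64)
Z*(G(-5) + l(0)) = 64*(-5 + 0) = 64*(-5) = -320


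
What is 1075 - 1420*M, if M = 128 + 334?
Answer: -654965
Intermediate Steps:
M = 462
1075 - 1420*M = 1075 - 1420*462 = 1075 - 656040 = -654965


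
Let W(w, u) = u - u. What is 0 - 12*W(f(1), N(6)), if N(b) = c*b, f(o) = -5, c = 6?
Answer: 0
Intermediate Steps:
N(b) = 6*b
W(w, u) = 0
0 - 12*W(f(1), N(6)) = 0 - 12*0 = 0 + 0 = 0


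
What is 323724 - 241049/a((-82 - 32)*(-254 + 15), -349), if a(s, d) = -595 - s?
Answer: 9013040933/27841 ≈ 3.2373e+5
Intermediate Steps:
323724 - 241049/a((-82 - 32)*(-254 + 15), -349) = 323724 - 241049/(-595 - (-82 - 32)*(-254 + 15)) = 323724 - 241049/(-595 - (-114)*(-239)) = 323724 - 241049/(-595 - 1*27246) = 323724 - 241049/(-595 - 27246) = 323724 - 241049/(-27841) = 323724 - 241049*(-1)/27841 = 323724 - 1*(-241049/27841) = 323724 + 241049/27841 = 9013040933/27841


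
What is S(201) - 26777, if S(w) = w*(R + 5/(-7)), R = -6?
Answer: -196886/7 ≈ -28127.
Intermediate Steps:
S(w) = -47*w/7 (S(w) = w*(-6 + 5/(-7)) = w*(-6 + 5*(-1/7)) = w*(-6 - 5/7) = w*(-47/7) = -47*w/7)
S(201) - 26777 = -47/7*201 - 26777 = -9447/7 - 26777 = -196886/7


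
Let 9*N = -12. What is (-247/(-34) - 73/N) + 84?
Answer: 9929/68 ≈ 146.01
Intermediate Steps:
N = -4/3 (N = (⅑)*(-12) = -4/3 ≈ -1.3333)
(-247/(-34) - 73/N) + 84 = (-247/(-34) - 73/(-4/3)) + 84 = (-247*(-1/34) - 73*(-¾)) + 84 = (247/34 + 219/4) + 84 = 4217/68 + 84 = 9929/68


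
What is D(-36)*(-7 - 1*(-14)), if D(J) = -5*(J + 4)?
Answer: 1120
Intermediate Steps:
D(J) = -20 - 5*J (D(J) = -5*(4 + J) = -20 - 5*J)
D(-36)*(-7 - 1*(-14)) = (-20 - 5*(-36))*(-7 - 1*(-14)) = (-20 + 180)*(-7 + 14) = 160*7 = 1120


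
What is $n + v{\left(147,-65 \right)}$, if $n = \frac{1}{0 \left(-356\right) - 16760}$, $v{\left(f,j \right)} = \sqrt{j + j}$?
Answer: $- \frac{1}{16760} + i \sqrt{130} \approx -5.9666 \cdot 10^{-5} + 11.402 i$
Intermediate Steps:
$v{\left(f,j \right)} = \sqrt{2} \sqrt{j}$ ($v{\left(f,j \right)} = \sqrt{2 j} = \sqrt{2} \sqrt{j}$)
$n = - \frac{1}{16760}$ ($n = \frac{1}{0 - 16760} = \frac{1}{-16760} = - \frac{1}{16760} \approx -5.9666 \cdot 10^{-5}$)
$n + v{\left(147,-65 \right)} = - \frac{1}{16760} + \sqrt{2} \sqrt{-65} = - \frac{1}{16760} + \sqrt{2} i \sqrt{65} = - \frac{1}{16760} + i \sqrt{130}$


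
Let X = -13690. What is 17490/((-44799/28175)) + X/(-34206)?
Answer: -2809240839365/255399099 ≈ -10999.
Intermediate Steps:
17490/((-44799/28175)) + X/(-34206) = 17490/((-44799/28175)) - 13690/(-34206) = 17490/((-44799*1/28175)) - 13690*(-1/34206) = 17490/(-44799/28175) + 6845/17103 = 17490*(-28175/44799) + 6845/17103 = -164260250/14933 + 6845/17103 = -2809240839365/255399099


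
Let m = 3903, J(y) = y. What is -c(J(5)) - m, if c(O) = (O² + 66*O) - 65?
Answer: -4193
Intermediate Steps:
c(O) = -65 + O² + 66*O
-c(J(5)) - m = -(-65 + 5² + 66*5) - 1*3903 = -(-65 + 25 + 330) - 3903 = -1*290 - 3903 = -290 - 3903 = -4193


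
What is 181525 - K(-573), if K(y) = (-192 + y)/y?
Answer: 34671020/191 ≈ 1.8152e+5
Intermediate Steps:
K(y) = (-192 + y)/y
181525 - K(-573) = 181525 - (-192 - 573)/(-573) = 181525 - (-1)*(-765)/573 = 181525 - 1*255/191 = 181525 - 255/191 = 34671020/191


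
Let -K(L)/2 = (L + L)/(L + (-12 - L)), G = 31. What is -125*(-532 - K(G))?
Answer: 203375/3 ≈ 67792.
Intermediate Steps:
K(L) = L/3 (K(L) = -2*(L + L)/(L + (-12 - L)) = -2*2*L/(-12) = -2*2*L*(-1)/12 = -(-1)*L/3 = L/3)
-125*(-532 - K(G)) = -125*(-532 - 31/3) = -125*(-1627/3) = 203375/3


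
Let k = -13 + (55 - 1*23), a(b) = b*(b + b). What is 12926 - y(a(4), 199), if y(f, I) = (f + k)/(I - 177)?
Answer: 284321/22 ≈ 12924.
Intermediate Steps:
a(b) = 2*b**2 (a(b) = b*(2*b) = 2*b**2)
k = 19 (k = -13 + (55 - 23) = -13 + 32 = 19)
y(f, I) = (19 + f)/(-177 + I) (y(f, I) = (f + 19)/(I - 177) = (19 + f)/(-177 + I))
12926 - y(a(4), 199) = 12926 - (19 + 2*4**2)/(-177 + 199) = 12926 - (19 + 2*16)/22 = 12926 - (19 + 32)/22 = 12926 - 51/22 = 284321/22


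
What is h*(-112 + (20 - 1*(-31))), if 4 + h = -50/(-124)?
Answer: 13603/62 ≈ 219.40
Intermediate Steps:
h = -223/62 (h = -4 - 50/(-124) = -4 - 50*(-1/124) = -4 + 25/62 = -223/62 ≈ -3.5968)
h*(-112 + (20 - 1*(-31))) = -223*(-112 + (20 - 1*(-31)))/62 = -223*(-112 + (20 + 31))/62 = -223*(-112 + 51)/62 = -223/62*(-61) = 13603/62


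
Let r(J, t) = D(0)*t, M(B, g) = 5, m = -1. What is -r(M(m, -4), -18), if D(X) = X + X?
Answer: 0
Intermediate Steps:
D(X) = 2*X
r(J, t) = 0 (r(J, t) = (2*0)*t = 0*t = 0)
-r(M(m, -4), -18) = -1*0 = 0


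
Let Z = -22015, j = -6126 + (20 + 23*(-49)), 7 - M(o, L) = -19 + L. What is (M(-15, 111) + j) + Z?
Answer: -29333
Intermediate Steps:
M(o, L) = 26 - L (M(o, L) = 7 - (-19 + L) = 7 + (19 - L) = 26 - L)
j = -7233 (j = -6126 + (20 - 1127) = -6126 - 1107 = -7233)
(M(-15, 111) + j) + Z = ((26 - 1*111) - 7233) - 22015 = ((26 - 111) - 7233) - 22015 = (-85 - 7233) - 22015 = -7318 - 22015 = -29333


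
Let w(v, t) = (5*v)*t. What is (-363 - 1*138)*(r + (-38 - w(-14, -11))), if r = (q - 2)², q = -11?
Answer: 320139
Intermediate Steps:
w(v, t) = 5*t*v
r = 169 (r = (-11 - 2)² = (-13)² = 169)
(-363 - 1*138)*(r + (-38 - w(-14, -11))) = (-363 - 1*138)*(169 + (-38 - 5*(-11)*(-14))) = (-363 - 138)*(169 + (-38 - 1*770)) = -501*(169 + (-38 - 770)) = -501*(169 - 808) = -501*(-639) = 320139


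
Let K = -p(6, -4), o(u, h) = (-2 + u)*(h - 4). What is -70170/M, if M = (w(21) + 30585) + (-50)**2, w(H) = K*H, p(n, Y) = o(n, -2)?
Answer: -70170/33589 ≈ -2.0891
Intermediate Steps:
o(u, h) = (-4 + h)*(-2 + u) (o(u, h) = (-2 + u)*(-4 + h) = (-4 + h)*(-2 + u))
p(n, Y) = 12 - 6*n (p(n, Y) = 8 - 4*n - 2*(-2) - 2*n = 8 - 4*n + 4 - 2*n = 12 - 6*n)
K = 24 (K = -(12 - 6*6) = -(12 - 36) = -1*(-24) = 24)
w(H) = 24*H
M = 33589 (M = (24*21 + 30585) + (-50)**2 = (504 + 30585) + 2500 = 31089 + 2500 = 33589)
-70170/M = -70170/33589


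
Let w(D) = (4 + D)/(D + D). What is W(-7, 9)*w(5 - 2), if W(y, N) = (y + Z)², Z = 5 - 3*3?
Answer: 847/6 ≈ 141.17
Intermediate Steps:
Z = -4 (Z = 5 - 9 = -4)
W(y, N) = (-4 + y)² (W(y, N) = (y - 4)² = (-4 + y)²)
w(D) = (4 + D)/(2*D) (w(D) = (4 + D)/((2*D)) = (4 + D)*(1/(2*D)) = (4 + D)/(2*D))
W(-7, 9)*w(5 - 2) = (-4 - 7)²*((4 + (5 - 2))/(2*(5 - 2))) = (-11)²*((½)*(4 + 3)/3) = 121*((½)*(⅓)*7) = 121*(7/6) = 847/6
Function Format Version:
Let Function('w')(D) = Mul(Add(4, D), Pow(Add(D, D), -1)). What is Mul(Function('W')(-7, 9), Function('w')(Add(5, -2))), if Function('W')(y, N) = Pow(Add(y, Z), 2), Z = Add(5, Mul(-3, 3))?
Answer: Rational(847, 6) ≈ 141.17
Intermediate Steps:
Z = -4 (Z = Add(5, -9) = -4)
Function('W')(y, N) = Pow(Add(-4, y), 2) (Function('W')(y, N) = Pow(Add(y, -4), 2) = Pow(Add(-4, y), 2))
Function('w')(D) = Mul(Rational(1, 2), Pow(D, -1), Add(4, D)) (Function('w')(D) = Mul(Add(4, D), Pow(Mul(2, D), -1)) = Mul(Add(4, D), Mul(Rational(1, 2), Pow(D, -1))) = Mul(Rational(1, 2), Pow(D, -1), Add(4, D)))
Mul(Function('W')(-7, 9), Function('w')(Add(5, -2))) = Mul(Pow(Add(-4, -7), 2), Mul(Rational(1, 2), Pow(Add(5, -2), -1), Add(4, Add(5, -2)))) = Mul(Pow(-11, 2), Mul(Rational(1, 2), Pow(3, -1), Add(4, 3))) = Mul(121, Mul(Rational(1, 2), Rational(1, 3), 7)) = Mul(121, Rational(7, 6)) = Rational(847, 6)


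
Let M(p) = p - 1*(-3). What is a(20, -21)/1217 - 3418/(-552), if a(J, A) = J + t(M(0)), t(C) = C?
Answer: 2086201/335892 ≈ 6.2109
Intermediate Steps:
M(p) = 3 + p (M(p) = p + 3 = 3 + p)
a(J, A) = 3 + J (a(J, A) = J + (3 + 0) = J + 3 = 3 + J)
a(20, -21)/1217 - 3418/(-552) = (3 + 20)/1217 - 3418/(-552) = 23*(1/1217) - 3418*(-1/552) = 23/1217 + 1709/276 = 2086201/335892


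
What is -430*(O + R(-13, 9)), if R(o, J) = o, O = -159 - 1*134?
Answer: 131580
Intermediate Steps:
O = -293 (O = -159 - 134 = -293)
-430*(O + R(-13, 9)) = -430*(-293 - 13) = -430*(-306) = 131580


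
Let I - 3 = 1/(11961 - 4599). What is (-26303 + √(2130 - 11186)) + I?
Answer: -193620599/7362 + 4*I*√566 ≈ -26300.0 + 95.163*I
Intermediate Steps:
I = 22087/7362 (I = 3 + 1/(11961 - 4599) = 3 + 1/7362 = 22087/7362 ≈ 3.0001)
(-26303 + √(2130 - 11186)) + I = (-26303 + √(2130 - 11186)) + 22087/7362 = (-26303 + √(-9056)) + 22087/7362 = (-26303 + 4*I*√566) + 22087/7362 = -193620599/7362 + 4*I*√566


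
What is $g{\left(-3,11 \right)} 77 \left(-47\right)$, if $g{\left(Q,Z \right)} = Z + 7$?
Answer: $-65142$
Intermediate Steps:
$g{\left(Q,Z \right)} = 7 + Z$
$g{\left(-3,11 \right)} 77 \left(-47\right) = \left(7 + 11\right) 77 \left(-47\right) = 18 \cdot 77 \left(-47\right) = 1386 \left(-47\right) = -65142$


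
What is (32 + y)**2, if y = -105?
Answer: 5329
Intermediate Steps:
(32 + y)**2 = (32 - 105)**2 = (-73)**2 = 5329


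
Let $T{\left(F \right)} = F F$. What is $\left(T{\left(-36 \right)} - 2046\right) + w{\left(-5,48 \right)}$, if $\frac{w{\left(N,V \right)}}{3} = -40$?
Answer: $-870$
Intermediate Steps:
$w{\left(N,V \right)} = -120$ ($w{\left(N,V \right)} = 3 \left(-40\right) = -120$)
$T{\left(F \right)} = F^{2}$
$\left(T{\left(-36 \right)} - 2046\right) + w{\left(-5,48 \right)} = \left(\left(-36\right)^{2} - 2046\right) - 120 = \left(1296 - 2046\right) - 120 = -750 - 120 = -870$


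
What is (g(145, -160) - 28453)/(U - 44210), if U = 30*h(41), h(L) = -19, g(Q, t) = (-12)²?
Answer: 28309/44780 ≈ 0.63218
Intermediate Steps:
g(Q, t) = 144
U = -570 (U = 30*(-19) = -570)
(g(145, -160) - 28453)/(U - 44210) = (144 - 28453)/(-570 - 44210) = -28309/(-44780) = -28309*(-1/44780) = 28309/44780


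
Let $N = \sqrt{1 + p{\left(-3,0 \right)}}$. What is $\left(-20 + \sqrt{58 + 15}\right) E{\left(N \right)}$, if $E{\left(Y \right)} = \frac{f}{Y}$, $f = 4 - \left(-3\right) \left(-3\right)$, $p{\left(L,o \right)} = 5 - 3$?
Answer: $\frac{5 \sqrt{3} \left(20 - \sqrt{73}\right)}{3} \approx 33.071$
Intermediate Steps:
$p{\left(L,o \right)} = 2$
$N = \sqrt{3}$ ($N = \sqrt{1 + 2} = \sqrt{3} \approx 1.732$)
$f = -5$ ($f = 4 - 9 = -5$)
$E{\left(Y \right)} = - \frac{5}{Y}$
$\left(-20 + \sqrt{58 + 15}\right) E{\left(N \right)} = \left(-20 + \sqrt{58 + 15}\right) \left(- \frac{5}{\sqrt{3}}\right) = \left(-20 + \sqrt{73}\right) \left(- 5 \frac{\sqrt{3}}{3}\right) = \left(-20 + \sqrt{73}\right) \left(- \frac{5 \sqrt{3}}{3}\right) = - \frac{5 \sqrt{3} \left(-20 + \sqrt{73}\right)}{3}$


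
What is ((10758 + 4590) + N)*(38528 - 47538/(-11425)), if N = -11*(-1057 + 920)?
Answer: 1484015120998/2285 ≈ 6.4946e+8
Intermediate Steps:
N = 1507 (N = -11*(-137) = 1507)
((10758 + 4590) + N)*(38528 - 47538/(-11425)) = ((10758 + 4590) + 1507)*(38528 - 47538/(-11425)) = (15348 + 1507)*(38528 - 47538*(-1/11425)) = 16855*(38528 + 47538/11425) = 16855*(440229938/11425) = 1484015120998/2285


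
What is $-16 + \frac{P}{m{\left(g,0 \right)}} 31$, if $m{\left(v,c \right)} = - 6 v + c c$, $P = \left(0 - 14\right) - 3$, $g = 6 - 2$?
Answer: $\frac{143}{24} \approx 5.9583$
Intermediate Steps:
$g = 4$ ($g = 6 - 2 = 4$)
$P = -17$ ($P = -14 - 3 = -17$)
$m{\left(v,c \right)} = c^{2} - 6 v$ ($m{\left(v,c \right)} = - 6 v + c^{2} = c^{2} - 6 v$)
$-16 + \frac{P}{m{\left(g,0 \right)}} 31 = -16 + - \frac{17}{0^{2} - 24} \cdot 31 = -16 + - \frac{17}{0 - 24} \cdot 31 = -16 + - \frac{17}{-24} \cdot 31 = -16 + \left(-17\right) \left(- \frac{1}{24}\right) 31 = -16 + \frac{17}{24} \cdot 31 = -16 + \frac{527}{24} = \frac{143}{24}$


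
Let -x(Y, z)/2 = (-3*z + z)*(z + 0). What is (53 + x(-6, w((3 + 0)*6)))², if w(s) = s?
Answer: 1819801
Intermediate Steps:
x(Y, z) = 4*z² (x(Y, z) = -2*(-3*z + z)*(z + 0) = -2*(-2*z)*z = -(-4)*z² = 4*z²)
(53 + x(-6, w((3 + 0)*6)))² = (53 + 4*((3 + 0)*6)²)² = (53 + 4*(3*6)²)² = (53 + 4*18²)² = (53 + 4*324)² = (53 + 1296)² = 1349² = 1819801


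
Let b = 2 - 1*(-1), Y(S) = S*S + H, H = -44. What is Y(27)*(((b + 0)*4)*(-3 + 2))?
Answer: -8220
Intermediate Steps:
Y(S) = -44 + S**2 (Y(S) = S*S - 44 = S**2 - 44 = -44 + S**2)
b = 3 (b = 2 + 1 = 3)
Y(27)*(((b + 0)*4)*(-3 + 2)) = (-44 + 27**2)*(((3 + 0)*4)*(-3 + 2)) = (-44 + 729)*((3*4)*(-1)) = 685*(12*(-1)) = 685*(-12) = -8220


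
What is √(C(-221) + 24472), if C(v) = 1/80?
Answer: 3*√1087645/20 ≈ 156.44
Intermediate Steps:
C(v) = 1/80
√(C(-221) + 24472) = √(1/80 + 24472) = √(1957761/80) = 3*√1087645/20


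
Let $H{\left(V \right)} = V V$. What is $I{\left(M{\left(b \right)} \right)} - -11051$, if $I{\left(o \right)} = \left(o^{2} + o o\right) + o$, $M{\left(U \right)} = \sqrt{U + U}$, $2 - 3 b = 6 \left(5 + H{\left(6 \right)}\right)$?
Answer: $\frac{32177}{3} + \frac{2 i \sqrt{366}}{3} \approx 10726.0 + 12.754 i$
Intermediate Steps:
$H{\left(V \right)} = V^{2}$
$b = - \frac{244}{3}$ ($b = \frac{2}{3} - \frac{6 \left(5 + 6^{2}\right)}{3} = \frac{2}{3} - \frac{6 \left(5 + 36\right)}{3} = \frac{2}{3} - \frac{6 \cdot 41}{3} = \frac{2}{3} - 82 = - \frac{244}{3} \approx -81.333$)
$M{\left(U \right)} = \sqrt{2} \sqrt{U}$ ($M{\left(U \right)} = \sqrt{2 U} = \sqrt{2} \sqrt{U}$)
$I{\left(o \right)} = o + 2 o^{2}$ ($I{\left(o \right)} = \left(o^{2} + o^{2}\right) + o = 2 o^{2} + o = o + 2 o^{2}$)
$I{\left(M{\left(b \right)} \right)} - -11051 = \sqrt{2} \sqrt{- \frac{244}{3}} \left(1 + 2 \sqrt{2} \sqrt{- \frac{244}{3}}\right) - -11051 = \sqrt{2} \frac{2 i \sqrt{183}}{3} \left(1 + 2 \sqrt{2} \frac{2 i \sqrt{183}}{3}\right) + 11051 = \frac{2 i \sqrt{366}}{3} \left(1 + 2 \frac{2 i \sqrt{366}}{3}\right) + 11051 = \frac{2 i \sqrt{366}}{3} \left(1 + \frac{4 i \sqrt{366}}{3}\right) + 11051 = \frac{2 i \sqrt{366} \left(1 + \frac{4 i \sqrt{366}}{3}\right)}{3} + 11051 = 11051 + \frac{2 i \sqrt{366} \left(1 + \frac{4 i \sqrt{366}}{3}\right)}{3}$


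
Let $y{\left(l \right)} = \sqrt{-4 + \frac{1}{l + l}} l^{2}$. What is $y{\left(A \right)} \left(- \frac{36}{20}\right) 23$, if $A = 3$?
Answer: $- \frac{621 i \sqrt{138}}{10} \approx - 729.51 i$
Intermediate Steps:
$y{\left(l \right)} = l^{2} \sqrt{-4 + \frac{1}{2 l}}$ ($y{\left(l \right)} = \sqrt{-4 + \frac{1}{2 l}} l^{2} = l^{2} \sqrt{-4 + \frac{1}{2 l}}$)
$y{\left(A \right)} \left(- \frac{36}{20}\right) 23 = \frac{3^{2} \sqrt{-16 + \frac{2}{3}}}{2} \left(- \frac{36}{20}\right) 23 = \frac{1}{2} \cdot 9 \sqrt{-16 + 2 \cdot \frac{1}{3}} \left(\left(-36\right) \frac{1}{20}\right) 23 = \frac{1}{2} \cdot 9 \sqrt{-16 + \frac{2}{3}} \left(- \frac{9}{5}\right) 23 = \frac{1}{2} \cdot 9 \sqrt{- \frac{46}{3}} \left(- \frac{9}{5}\right) 23 = \frac{1}{2} \cdot 9 \frac{i \sqrt{138}}{3} \left(- \frac{9}{5}\right) 23 = \frac{3 i \sqrt{138}}{2} \left(- \frac{9}{5}\right) 23 = - \frac{27 i \sqrt{138}}{10} \cdot 23 = - \frac{621 i \sqrt{138}}{10}$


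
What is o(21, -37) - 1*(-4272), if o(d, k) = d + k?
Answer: 4256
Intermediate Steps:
o(21, -37) - 1*(-4272) = (21 - 37) - 1*(-4272) = -16 + 4272 = 4256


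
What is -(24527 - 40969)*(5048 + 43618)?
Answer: 800166372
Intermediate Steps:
-(24527 - 40969)*(5048 + 43618) = -(-16442)*48666 = -1*(-800166372) = 800166372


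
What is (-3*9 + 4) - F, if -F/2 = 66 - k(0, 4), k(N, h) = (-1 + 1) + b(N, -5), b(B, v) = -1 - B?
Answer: 111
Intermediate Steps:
k(N, h) = -1 - N (k(N, h) = (-1 + 1) + (-1 - N) = 0 + (-1 - N) = -1 - N)
F = -134 (F = -2*(66 - (-1 - 1*0)) = -2*(66 - (-1 + 0)) = -2*(66 - 1*(-1)) = -2*(66 + 1) = -2*67 = -134)
(-3*9 + 4) - F = (-3*9 + 4) - 1*(-134) = (-27 + 4) + 134 = -23 + 134 = 111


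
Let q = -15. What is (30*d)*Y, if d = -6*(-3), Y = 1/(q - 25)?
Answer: -27/2 ≈ -13.500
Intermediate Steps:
Y = -1/40 (Y = 1/(-15 - 25) = 1/(-40) = -1/40 ≈ -0.025000)
d = 18
(30*d)*Y = (30*18)*(-1/40) = 540*(-1/40) = -27/2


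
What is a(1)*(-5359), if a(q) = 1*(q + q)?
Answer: -10718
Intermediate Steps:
a(q) = 2*q (a(q) = 1*(2*q) = 2*q)
a(1)*(-5359) = (2*1)*(-5359) = 2*(-5359) = -10718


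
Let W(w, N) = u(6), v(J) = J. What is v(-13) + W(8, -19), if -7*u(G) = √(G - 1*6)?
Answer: -13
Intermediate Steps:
u(G) = -√(-6 + G)/7 (u(G) = -√(G - 1*6)/7 = -√(G - 6)/7 = -√(-6 + G)/7)
W(w, N) = 0 (W(w, N) = -√(-6 + 6)/7 = -√0/7 = -⅐*0 = 0)
v(-13) + W(8, -19) = -13 + 0 = -13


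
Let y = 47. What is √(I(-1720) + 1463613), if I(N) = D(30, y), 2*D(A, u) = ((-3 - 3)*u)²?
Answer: 5*√60135 ≈ 1226.1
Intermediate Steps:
D(A, u) = 18*u² (D(A, u) = ((-3 - 3)*u)²/2 = (-6*u)²/2 = (36*u²)/2 = 18*u²)
I(N) = 39762 (I(N) = 18*47² = 18*2209 = 39762)
√(I(-1720) + 1463613) = √(39762 + 1463613) = √1503375 = 5*√60135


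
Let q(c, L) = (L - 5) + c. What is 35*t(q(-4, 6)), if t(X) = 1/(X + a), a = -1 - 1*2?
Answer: -35/6 ≈ -5.8333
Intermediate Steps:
a = -3 (a = -1 - 2 = -3)
q(c, L) = -5 + L + c (q(c, L) = (-5 + L) + c = -5 + L + c)
t(X) = 1/(-3 + X) (t(X) = 1/(X - 3) = 1/(-3 + X))
35*t(q(-4, 6)) = 35/(-3 + (-5 + 6 - 4)) = 35/(-3 - 3) = 35/(-6) = 35*(-⅙) = -35/6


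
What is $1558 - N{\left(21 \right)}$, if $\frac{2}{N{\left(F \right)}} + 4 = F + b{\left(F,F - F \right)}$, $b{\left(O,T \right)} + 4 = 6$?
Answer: $\frac{29600}{19} \approx 1557.9$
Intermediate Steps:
$b{\left(O,T \right)} = 2$ ($b{\left(O,T \right)} = -4 + 6 = 2$)
$N{\left(F \right)} = \frac{2}{-2 + F}$ ($N{\left(F \right)} = \frac{2}{-4 + \left(F + 2\right)} = \frac{2}{-4 + \left(2 + F\right)} = \frac{2}{-2 + F}$)
$1558 - N{\left(21 \right)} = 1558 - \frac{2}{-2 + 21} = 1558 - \frac{2}{19} = \frac{29600}{19}$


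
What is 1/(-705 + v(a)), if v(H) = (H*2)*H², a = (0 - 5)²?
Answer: 1/30545 ≈ 3.2739e-5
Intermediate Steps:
a = 25 (a = (-5)² = 25)
v(H) = 2*H³ (v(H) = (2*H)*H² = 2*H³)
1/(-705 + v(a)) = 1/(-705 + 2*25³) = 1/(-705 + 2*15625) = 1/(-705 + 31250) = 1/30545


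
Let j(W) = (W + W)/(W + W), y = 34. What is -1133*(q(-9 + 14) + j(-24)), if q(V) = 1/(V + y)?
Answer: -45320/39 ≈ -1162.1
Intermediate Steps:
j(W) = 1 (j(W) = (2*W)/((2*W)) = (2*W)*(1/(2*W)) = 1)
q(V) = 1/(34 + V) (q(V) = 1/(V + 34) = 1/(34 + V))
-1133*(q(-9 + 14) + j(-24)) = -1133*(1/(34 + (-9 + 14)) + 1) = -1133*(1/(34 + 5) + 1) = -1133*(1/39 + 1) = -1133*40/39 = -45320/39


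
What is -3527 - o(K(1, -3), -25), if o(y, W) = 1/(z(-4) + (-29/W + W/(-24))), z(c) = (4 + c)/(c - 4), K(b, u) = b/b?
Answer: -4659767/1321 ≈ -3527.5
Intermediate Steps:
K(b, u) = 1
z(c) = (4 + c)/(-4 + c)
o(y, W) = 1/(-29/W - W/24) (o(y, W) = 1/((4 - 4)/(-4 - 4) + (-29/W + W/(-24))) = 1/(0/(-8) + (-29/W + W*(-1/24))) = 1/(-⅛*0 + (-29/W - W/24)) = 1/(0 + (-29/W - W/24)) = 1/(-29/W - W/24))
-3527 - o(K(1, -3), -25) = -3527 - (-24)*(-25)/(696 + (-25)²) = -3527 - (-24)*(-25)/(696 + 625) = -3527 - (-24)*(-25)/1321 = -3527 - 1*600/1321 = -3527 - 600/1321 = -4659767/1321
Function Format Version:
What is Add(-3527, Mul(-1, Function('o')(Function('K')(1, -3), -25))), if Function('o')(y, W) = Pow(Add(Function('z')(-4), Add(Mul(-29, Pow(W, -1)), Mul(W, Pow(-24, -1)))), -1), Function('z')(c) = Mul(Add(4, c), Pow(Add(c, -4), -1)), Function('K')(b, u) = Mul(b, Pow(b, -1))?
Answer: Rational(-4659767, 1321) ≈ -3527.5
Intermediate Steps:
Function('K')(b, u) = 1
Function('z')(c) = Mul(Pow(Add(-4, c), -1), Add(4, c)) (Function('z')(c) = Mul(Add(4, c), Pow(Add(-4, c), -1)) = Mul(Pow(Add(-4, c), -1), Add(4, c)))
Function('o')(y, W) = Pow(Add(Mul(-29, Pow(W, -1)), Mul(Rational(-1, 24), W)), -1) (Function('o')(y, W) = Pow(Add(Mul(Pow(Add(-4, -4), -1), Add(4, -4)), Add(Mul(-29, Pow(W, -1)), Mul(W, Pow(-24, -1)))), -1) = Pow(Add(Mul(Pow(-8, -1), 0), Add(Mul(-29, Pow(W, -1)), Mul(W, Rational(-1, 24)))), -1) = Pow(Add(Mul(Rational(-1, 8), 0), Add(Mul(-29, Pow(W, -1)), Mul(Rational(-1, 24), W))), -1) = Pow(Add(0, Add(Mul(-29, Pow(W, -1)), Mul(Rational(-1, 24), W))), -1) = Pow(Add(Mul(-29, Pow(W, -1)), Mul(Rational(-1, 24), W)), -1))
Add(-3527, Mul(-1, Function('o')(Function('K')(1, -3), -25))) = Add(-3527, Mul(-1, Mul(-24, -25, Pow(Add(696, Pow(-25, 2)), -1)))) = Add(-3527, Mul(-1, Mul(-24, -25, Pow(Add(696, 625), -1)))) = Add(-3527, Mul(-1, Mul(-24, -25, Pow(1321, -1)))) = Add(-3527, Mul(-1, Mul(-24, -25, Rational(1, 1321)))) = Add(-3527, Mul(-1, Rational(600, 1321))) = Add(-3527, Rational(-600, 1321)) = Rational(-4659767, 1321)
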